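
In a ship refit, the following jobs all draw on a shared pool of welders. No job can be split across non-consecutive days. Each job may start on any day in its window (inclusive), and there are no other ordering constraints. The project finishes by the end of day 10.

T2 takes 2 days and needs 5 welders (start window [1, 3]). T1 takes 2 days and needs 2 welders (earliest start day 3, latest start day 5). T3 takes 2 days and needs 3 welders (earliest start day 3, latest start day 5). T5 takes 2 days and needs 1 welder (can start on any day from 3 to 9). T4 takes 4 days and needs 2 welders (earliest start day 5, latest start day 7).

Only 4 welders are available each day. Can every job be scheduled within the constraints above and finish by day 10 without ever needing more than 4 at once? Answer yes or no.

The minimum achievable peak is 5; 4 < 5, so no feasible schedule stays within the cap.

no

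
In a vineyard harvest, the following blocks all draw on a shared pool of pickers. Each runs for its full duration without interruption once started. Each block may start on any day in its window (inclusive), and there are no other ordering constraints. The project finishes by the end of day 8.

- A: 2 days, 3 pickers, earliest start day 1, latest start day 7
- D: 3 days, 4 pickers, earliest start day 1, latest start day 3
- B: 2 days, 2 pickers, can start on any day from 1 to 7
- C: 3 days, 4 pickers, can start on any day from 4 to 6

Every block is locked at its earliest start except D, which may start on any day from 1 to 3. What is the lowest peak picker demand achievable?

8

D@1: d1:9  d2:9  d3:4  d4:4  d5:4  d6:4  d7:0  d8:0 → peak 9
D@2: d1:5  d2:9  d3:4  d4:8  d5:4  d6:4  d7:0  d8:0 → peak 9
D@3: d1:5  d2:5  d3:4  d4:8  d5:8  d6:4  d7:0  d8:0 → peak 8
Best is D@3, peak 8.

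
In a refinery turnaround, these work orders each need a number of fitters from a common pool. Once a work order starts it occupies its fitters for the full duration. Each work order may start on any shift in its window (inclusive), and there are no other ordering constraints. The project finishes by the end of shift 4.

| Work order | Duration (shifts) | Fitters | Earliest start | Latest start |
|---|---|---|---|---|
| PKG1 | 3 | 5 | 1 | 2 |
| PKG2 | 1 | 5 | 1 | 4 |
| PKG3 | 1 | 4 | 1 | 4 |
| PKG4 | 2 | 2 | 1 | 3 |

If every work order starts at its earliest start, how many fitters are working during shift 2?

At early start, shift 2 has: PKG1, PKG4.
Demand: 5 + 2 = 7.

7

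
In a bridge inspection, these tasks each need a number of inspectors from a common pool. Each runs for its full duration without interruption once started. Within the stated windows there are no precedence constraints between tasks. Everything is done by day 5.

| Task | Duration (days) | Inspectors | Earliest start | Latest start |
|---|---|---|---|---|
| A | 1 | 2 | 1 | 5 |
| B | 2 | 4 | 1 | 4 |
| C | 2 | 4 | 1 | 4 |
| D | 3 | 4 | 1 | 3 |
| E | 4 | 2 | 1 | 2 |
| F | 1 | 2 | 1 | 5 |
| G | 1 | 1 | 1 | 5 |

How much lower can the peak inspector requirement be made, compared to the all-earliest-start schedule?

Early-start peak: d1:19  d2:14  d3:6  d4:2  d5:0 ⇒ 19.
Leveled (A@1, B@1, C@1, D@3, E@2, F@3, G@3): d1:10  d2:10  d3:9  d4:6  d5:6 ⇒ 10.
Reduction 19 − 10 = 9.

9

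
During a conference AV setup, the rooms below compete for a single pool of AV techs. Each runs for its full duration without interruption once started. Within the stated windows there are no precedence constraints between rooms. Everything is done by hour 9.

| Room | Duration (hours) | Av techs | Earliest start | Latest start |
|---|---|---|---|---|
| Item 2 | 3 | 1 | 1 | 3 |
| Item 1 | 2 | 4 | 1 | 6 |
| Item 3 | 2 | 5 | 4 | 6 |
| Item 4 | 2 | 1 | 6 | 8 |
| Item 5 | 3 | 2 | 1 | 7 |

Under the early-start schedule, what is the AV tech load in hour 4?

5

At early start, hour 4 has: Item 3.
Demand: 5 = 5.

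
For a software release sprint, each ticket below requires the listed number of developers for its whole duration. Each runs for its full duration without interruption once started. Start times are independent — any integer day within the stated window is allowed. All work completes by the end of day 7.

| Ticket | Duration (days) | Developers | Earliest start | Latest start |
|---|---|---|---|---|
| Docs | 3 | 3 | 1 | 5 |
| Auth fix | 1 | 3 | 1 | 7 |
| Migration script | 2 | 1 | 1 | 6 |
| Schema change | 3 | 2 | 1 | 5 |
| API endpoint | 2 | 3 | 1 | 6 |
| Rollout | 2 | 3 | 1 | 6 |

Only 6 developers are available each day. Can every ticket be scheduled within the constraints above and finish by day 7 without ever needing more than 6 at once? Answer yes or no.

Schedule Docs@1, Auth fix@1, Migration script@2, Schema change@2, API endpoint@4, Rollout@5: d1:6  d2:6  d3:6  d4:5  d5:6  d6:3  d7:0 — peak 6 ≤ 6.

yes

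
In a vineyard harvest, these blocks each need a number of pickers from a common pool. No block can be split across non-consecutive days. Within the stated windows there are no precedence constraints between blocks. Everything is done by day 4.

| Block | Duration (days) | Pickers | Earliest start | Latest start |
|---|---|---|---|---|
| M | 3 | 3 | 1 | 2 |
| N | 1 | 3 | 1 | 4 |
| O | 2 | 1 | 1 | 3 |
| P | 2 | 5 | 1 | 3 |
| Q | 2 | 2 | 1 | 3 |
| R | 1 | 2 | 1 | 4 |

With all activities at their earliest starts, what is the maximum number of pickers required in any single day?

16

Early-start schedule: M@1, N@1, O@1, P@1, Q@1, R@1.
Load per day: day 1: 16, day 2: 11, day 3: 3, day 4: 0.
Peak is 16.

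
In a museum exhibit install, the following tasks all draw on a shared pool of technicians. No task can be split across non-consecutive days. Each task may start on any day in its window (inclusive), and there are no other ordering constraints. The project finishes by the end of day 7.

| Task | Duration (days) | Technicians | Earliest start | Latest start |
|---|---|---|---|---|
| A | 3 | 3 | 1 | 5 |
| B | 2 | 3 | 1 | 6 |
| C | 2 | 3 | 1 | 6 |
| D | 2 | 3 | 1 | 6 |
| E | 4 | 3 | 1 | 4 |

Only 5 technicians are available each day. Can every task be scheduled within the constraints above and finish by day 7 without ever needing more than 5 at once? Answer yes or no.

Total technician-days = 39; over 7 days the average is 39/7 > 5, so some day must exceed 5.

no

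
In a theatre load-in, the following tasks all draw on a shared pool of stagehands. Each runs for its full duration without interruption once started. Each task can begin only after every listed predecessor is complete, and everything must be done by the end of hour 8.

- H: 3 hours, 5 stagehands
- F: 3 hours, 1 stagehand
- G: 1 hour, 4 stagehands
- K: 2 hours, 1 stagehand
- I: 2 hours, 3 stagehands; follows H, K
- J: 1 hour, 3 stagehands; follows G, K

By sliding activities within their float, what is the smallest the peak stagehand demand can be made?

5

Early-start (H@1, F@1, G@1, K@1, I@4, J@3) gives peak 11: h1:11  h2:7  h3:9  h4:3  h5:3  h6:0  h7:0  h8:0.
Shift F→5, G→4, K→4, I→6, J→8.
Schedule H@1, F@5, G@4, K@4, I@6, J@8: h1:5  h2:5  h3:5  h4:5  h5:2  h6:4  h7:4  h8:3 — peak 5.
Total stagehand-hours = 33 over 8 hours ⇒ peak ≥ ⌈33/8⌉ = 5, so 5 is optimal.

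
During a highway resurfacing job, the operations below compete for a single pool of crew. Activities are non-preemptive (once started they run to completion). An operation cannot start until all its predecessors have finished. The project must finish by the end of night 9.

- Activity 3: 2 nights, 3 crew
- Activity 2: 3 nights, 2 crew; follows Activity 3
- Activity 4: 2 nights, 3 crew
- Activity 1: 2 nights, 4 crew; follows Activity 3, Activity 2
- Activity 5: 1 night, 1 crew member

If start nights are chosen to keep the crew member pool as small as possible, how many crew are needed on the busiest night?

Early-start (Activity 3@1, Activity 2@3, Activity 4@1, Activity 1@6, Activity 5@1) gives peak 7: n1:7  n2:6  n3:2  n4:2  n5:2  n6:4  n7:4  n8:0  n9:0.
Shift Activity 4→6, Activity 1→8.
Schedule Activity 3@1, Activity 2@3, Activity 4@6, Activity 1@8, Activity 5@1: n1:4  n2:3  n3:2  n4:2  n5:2  n6:3  n7:3  n8:4  n9:4 — peak 4.

4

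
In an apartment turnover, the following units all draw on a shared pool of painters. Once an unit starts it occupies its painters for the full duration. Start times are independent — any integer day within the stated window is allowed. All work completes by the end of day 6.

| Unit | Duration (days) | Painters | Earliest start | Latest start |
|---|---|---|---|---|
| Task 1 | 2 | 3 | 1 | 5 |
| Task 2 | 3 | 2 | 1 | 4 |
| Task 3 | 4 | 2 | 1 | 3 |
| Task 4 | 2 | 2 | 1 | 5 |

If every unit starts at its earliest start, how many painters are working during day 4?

2

At early start, day 4 has: Task 3.
Demand: 2 = 2.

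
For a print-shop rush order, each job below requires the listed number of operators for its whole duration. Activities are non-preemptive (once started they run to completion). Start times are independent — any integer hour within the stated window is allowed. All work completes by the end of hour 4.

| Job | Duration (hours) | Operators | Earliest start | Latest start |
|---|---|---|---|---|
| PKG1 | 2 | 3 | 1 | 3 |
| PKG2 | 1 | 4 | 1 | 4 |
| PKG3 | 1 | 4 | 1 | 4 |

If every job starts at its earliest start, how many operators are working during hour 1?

11

At early start, hour 1 has: PKG1, PKG2, PKG3.
Demand: 3 + 4 + 4 = 11.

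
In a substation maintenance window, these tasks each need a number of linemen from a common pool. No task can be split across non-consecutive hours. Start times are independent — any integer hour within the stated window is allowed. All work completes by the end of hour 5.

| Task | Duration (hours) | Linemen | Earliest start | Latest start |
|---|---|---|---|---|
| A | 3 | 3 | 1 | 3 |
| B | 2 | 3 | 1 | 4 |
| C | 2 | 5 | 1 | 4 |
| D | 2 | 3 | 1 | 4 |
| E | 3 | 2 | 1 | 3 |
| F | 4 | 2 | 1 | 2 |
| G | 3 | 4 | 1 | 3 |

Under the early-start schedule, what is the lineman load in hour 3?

At early start, hour 3 has: A, E, F, G.
Demand: 3 + 2 + 2 + 4 = 11.

11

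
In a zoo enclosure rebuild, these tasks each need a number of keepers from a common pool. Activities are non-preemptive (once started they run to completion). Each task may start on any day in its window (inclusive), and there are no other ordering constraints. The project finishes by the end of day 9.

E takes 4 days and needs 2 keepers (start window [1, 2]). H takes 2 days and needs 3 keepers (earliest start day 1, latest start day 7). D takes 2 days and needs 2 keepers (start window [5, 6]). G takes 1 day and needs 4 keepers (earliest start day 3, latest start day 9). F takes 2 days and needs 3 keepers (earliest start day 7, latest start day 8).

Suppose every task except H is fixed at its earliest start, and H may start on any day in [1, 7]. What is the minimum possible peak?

6

H@1: d1:5  d2:5  d3:6  d4:2  d5:2  d6:2  d7:3  d8:3  d9:0 → peak 6
H@2: d1:2  d2:5  d3:9  d4:2  d5:2  d6:2  d7:3  d8:3  d9:0 → peak 9
H@3: d1:2  d2:2  d3:9  d4:5  d5:2  d6:2  d7:3  d8:3  d9:0 → peak 9
H@4: d1:2  d2:2  d3:6  d4:5  d5:5  d6:2  d7:3  d8:3  d9:0 → peak 6
H@5: d1:2  d2:2  d3:6  d4:2  d5:5  d6:5  d7:3  d8:3  d9:0 → peak 6
H@6: d1:2  d2:2  d3:6  d4:2  d5:2  d6:5  d7:6  d8:3  d9:0 → peak 6
H@7: d1:2  d2:2  d3:6  d4:2  d5:2  d6:2  d7:6  d8:6  d9:0 → peak 6
Best is H@1, peak 6.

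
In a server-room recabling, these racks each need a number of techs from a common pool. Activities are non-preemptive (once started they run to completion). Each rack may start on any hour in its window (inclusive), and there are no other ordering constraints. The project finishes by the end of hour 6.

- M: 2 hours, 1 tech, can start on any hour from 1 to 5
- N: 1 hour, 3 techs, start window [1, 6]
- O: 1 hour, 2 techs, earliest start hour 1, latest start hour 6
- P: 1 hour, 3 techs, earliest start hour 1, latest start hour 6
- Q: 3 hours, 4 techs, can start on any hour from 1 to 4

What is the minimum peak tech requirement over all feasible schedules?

4

Early-start (M@1, N@1, O@1, P@1, Q@1) gives peak 13: h1:13  h2:5  h3:4  h4:0  h5:0  h6:0.
Shift O→2, P→3, Q→4.
Schedule M@1, N@1, O@2, P@3, Q@4: h1:4  h2:3  h3:3  h4:4  h5:4  h6:4 — peak 4.
Total tech-hours = 22 over 6 hours ⇒ peak ≥ ⌈22/6⌉ = 4, so 4 is optimal.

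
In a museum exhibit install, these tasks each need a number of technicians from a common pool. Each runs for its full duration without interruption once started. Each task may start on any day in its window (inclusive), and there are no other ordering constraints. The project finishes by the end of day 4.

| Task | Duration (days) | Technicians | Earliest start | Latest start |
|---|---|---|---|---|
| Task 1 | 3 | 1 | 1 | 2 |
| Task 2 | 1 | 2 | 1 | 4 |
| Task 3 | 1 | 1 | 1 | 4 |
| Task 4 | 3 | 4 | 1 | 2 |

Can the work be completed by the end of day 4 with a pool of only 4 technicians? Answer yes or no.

Total technician-days = 18; over 4 days the average is 18/4 > 4, so some day must exceed 4.

no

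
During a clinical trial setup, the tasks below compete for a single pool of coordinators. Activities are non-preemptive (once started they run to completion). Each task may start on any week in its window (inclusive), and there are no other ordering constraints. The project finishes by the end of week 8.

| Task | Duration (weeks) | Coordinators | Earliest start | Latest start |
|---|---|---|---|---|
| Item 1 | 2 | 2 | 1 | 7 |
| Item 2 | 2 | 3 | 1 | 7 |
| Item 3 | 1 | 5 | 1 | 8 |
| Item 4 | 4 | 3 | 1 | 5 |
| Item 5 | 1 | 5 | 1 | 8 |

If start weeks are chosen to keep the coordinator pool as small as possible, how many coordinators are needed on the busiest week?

Early-start (Item 1@1, Item 2@1, Item 3@1, Item 4@1, Item 5@1) gives peak 18: w1:18  w2:8  w3:3  w4:3  w5:0  w6:0  w7:0  w8:0.
Shift Item 3→3, Item 4→4, Item 5→8.
Schedule Item 1@1, Item 2@1, Item 3@3, Item 4@4, Item 5@8: w1:5  w2:5  w3:5  w4:3  w5:3  w6:3  w7:3  w8:5 — peak 5.

5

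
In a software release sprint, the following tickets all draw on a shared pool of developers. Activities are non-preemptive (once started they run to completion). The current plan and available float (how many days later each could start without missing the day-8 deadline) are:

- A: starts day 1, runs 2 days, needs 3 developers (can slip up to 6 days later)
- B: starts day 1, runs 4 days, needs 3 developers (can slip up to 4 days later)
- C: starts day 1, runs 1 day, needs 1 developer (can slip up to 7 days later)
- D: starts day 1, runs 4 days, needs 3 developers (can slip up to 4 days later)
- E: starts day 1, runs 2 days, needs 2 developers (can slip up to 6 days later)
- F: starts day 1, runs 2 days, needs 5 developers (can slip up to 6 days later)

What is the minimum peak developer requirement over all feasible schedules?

Early-start (A@1, B@1, C@1, D@1, E@1, F@1) gives peak 17: d1:17  d2:16  d3:6  d4:6  d5:0  d6:0  d7:0  d8:0.
Shift C→5, D→3, E→5, F→7.
Schedule A@1, B@1, C@5, D@3, E@5, F@7: d1:6  d2:6  d3:6  d4:6  d5:6  d6:5  d7:5  d8:5 — peak 6.
Total developer-days = 45 over 8 days ⇒ peak ≥ ⌈45/8⌉ = 6, so 6 is optimal.

6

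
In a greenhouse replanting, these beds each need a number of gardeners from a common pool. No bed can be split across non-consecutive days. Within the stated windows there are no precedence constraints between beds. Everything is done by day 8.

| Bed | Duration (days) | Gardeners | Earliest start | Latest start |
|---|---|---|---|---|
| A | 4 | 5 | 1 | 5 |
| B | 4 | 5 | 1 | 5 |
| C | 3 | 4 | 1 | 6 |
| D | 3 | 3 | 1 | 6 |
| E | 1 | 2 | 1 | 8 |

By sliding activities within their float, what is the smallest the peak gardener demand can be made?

Early-start (A@1, B@1, C@1, D@1, E@1) gives peak 19: d1:19  d2:17  d3:17  d4:10  d5:0  d6:0  d7:0  d8:0.
Shift B→5, D→4, E→7.
Schedule A@1, B@5, C@1, D@4, E@7: d1:9  d2:9  d3:9  d4:8  d5:8  d6:8  d7:7  d8:5 — peak 9.

9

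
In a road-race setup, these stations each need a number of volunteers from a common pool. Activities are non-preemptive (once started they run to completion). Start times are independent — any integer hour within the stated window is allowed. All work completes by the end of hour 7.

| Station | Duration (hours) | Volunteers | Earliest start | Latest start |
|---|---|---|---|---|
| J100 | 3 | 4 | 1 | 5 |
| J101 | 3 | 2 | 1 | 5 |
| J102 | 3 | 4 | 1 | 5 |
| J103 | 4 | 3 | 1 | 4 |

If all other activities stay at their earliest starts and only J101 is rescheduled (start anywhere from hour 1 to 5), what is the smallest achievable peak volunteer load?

J101@1: h1:13  h2:13  h3:13  h4:3  h5:0  h6:0  h7:0 → peak 13
J101@2: h1:11  h2:13  h3:13  h4:5  h5:0  h6:0  h7:0 → peak 13
J101@3: h1:11  h2:11  h3:13  h4:5  h5:2  h6:0  h7:0 → peak 13
J101@4: h1:11  h2:11  h3:11  h4:5  h5:2  h6:2  h7:0 → peak 11
J101@5: h1:11  h2:11  h3:11  h4:3  h5:2  h6:2  h7:2 → peak 11
Best is J101@4, peak 11.

11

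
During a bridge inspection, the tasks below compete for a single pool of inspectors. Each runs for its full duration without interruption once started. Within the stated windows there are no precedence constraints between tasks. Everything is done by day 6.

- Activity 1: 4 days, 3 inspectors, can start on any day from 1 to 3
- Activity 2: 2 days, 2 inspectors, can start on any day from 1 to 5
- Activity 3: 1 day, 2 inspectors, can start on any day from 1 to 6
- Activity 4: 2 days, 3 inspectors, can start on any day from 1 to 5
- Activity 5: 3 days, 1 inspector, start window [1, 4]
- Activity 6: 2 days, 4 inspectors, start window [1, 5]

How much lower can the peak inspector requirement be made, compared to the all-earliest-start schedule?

9

Early-start peak: d1:15  d2:13  d3:4  d4:3  d5:0  d6:0 ⇒ 15.
Leveled (Activity 1@1, Activity 2@3, Activity 3@6, Activity 4@1, Activity 5@3, Activity 6@5): d1:6  d2:6  d3:6  d4:6  d5:5  d6:6 ⇒ 6.
Reduction 15 − 6 = 9.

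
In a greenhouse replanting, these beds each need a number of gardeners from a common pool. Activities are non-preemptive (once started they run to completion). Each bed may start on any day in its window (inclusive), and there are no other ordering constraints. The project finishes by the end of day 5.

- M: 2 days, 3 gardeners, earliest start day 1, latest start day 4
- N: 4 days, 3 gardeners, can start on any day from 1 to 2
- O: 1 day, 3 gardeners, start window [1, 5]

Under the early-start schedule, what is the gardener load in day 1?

9

At early start, day 1 has: M, N, O.
Demand: 3 + 3 + 3 = 9.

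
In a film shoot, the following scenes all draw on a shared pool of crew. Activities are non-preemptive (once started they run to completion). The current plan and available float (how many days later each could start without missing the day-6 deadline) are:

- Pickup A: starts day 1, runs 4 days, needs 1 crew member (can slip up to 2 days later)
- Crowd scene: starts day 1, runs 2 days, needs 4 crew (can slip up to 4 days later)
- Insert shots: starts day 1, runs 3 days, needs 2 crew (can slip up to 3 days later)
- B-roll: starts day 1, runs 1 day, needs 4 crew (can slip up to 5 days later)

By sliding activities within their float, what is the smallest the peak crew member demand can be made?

Early-start (Pickup A@1, Crowd scene@1, Insert shots@1, B-roll@1) gives peak 11: d1:11  d2:7  d3:3  d4:1  d5:0  d6:0.
Shift Insert shots→3, B-roll→6.
Schedule Pickup A@1, Crowd scene@1, Insert shots@3, B-roll@6: d1:5  d2:5  d3:3  d4:3  d5:2  d6:4 — peak 5.

5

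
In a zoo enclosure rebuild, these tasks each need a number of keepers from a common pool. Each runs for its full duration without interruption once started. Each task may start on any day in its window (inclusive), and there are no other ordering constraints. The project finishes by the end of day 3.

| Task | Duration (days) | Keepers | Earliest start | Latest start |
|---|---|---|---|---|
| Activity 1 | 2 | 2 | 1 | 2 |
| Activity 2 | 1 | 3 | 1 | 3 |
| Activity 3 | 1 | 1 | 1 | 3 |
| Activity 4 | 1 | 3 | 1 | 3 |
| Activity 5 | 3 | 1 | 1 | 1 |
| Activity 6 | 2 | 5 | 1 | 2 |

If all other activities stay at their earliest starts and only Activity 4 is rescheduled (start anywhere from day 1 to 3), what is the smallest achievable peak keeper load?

12

Activity 4@1: d1:15  d2:8  d3:1 → peak 15
Activity 4@2: d1:12  d2:11  d3:1 → peak 12
Activity 4@3: d1:12  d2:8  d3:4 → peak 12
Best is Activity 4@2, peak 12.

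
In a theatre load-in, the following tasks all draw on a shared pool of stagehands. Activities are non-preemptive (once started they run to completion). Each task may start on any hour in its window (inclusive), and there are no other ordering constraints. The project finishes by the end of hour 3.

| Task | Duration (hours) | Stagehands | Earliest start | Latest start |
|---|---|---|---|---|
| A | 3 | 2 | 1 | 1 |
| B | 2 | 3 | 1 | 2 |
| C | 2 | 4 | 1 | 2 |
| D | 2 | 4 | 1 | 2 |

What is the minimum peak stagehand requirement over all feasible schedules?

Schedule A@1, B@1, C@1, D@1: h1:13  h2:13  h3:2 — peak 13.
No arrangement of the 8 feasible schedules does better.

13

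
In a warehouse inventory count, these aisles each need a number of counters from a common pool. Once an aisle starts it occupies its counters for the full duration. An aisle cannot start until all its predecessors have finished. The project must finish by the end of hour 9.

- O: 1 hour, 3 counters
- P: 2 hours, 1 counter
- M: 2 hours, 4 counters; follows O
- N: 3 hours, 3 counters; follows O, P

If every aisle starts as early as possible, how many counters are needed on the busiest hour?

Early-start schedule: O@1, P@1, M@2, N@3.
Load per hour: hour 1: 4, hour 2: 5, hour 3: 7, hour 4: 3, hour 5: 3, hour 6: 0, hour 7: 0, hour 8: 0, hour 9: 0.
Peak is 7.

7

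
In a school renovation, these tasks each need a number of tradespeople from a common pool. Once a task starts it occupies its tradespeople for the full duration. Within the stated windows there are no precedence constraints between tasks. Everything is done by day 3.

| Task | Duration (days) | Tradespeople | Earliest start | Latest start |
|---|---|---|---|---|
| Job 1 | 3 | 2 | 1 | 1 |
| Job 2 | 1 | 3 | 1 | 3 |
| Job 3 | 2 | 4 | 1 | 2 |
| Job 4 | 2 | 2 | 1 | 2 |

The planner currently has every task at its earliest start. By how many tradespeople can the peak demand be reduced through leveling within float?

3

Early-start peak: d1:11  d2:8  d3:2 ⇒ 11.
Leveled (Job 1@1, Job 2@1, Job 3@2, Job 4@1): d1:7  d2:8  d3:6 ⇒ 8.
Reduction 11 − 8 = 3.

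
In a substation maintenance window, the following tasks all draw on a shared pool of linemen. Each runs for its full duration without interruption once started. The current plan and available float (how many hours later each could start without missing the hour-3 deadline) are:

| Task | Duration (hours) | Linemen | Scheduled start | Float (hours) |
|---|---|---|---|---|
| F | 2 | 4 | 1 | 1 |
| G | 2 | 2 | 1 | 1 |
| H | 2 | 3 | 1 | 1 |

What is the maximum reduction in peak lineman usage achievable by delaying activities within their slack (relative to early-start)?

0

Early-start peak: h1:9  h2:9  h3:0 ⇒ 9.
Leveled (F@1, G@1, H@1): h1:9  h2:9  h3:0 ⇒ 9.
Reduction 9 − 9 = 0.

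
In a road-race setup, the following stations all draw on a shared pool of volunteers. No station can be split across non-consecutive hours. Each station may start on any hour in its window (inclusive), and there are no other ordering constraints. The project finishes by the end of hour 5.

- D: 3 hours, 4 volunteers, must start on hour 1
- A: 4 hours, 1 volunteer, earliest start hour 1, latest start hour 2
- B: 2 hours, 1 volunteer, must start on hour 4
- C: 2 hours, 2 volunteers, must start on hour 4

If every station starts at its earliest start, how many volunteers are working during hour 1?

5

At early start, hour 1 has: D, A.
Demand: 4 + 1 = 5.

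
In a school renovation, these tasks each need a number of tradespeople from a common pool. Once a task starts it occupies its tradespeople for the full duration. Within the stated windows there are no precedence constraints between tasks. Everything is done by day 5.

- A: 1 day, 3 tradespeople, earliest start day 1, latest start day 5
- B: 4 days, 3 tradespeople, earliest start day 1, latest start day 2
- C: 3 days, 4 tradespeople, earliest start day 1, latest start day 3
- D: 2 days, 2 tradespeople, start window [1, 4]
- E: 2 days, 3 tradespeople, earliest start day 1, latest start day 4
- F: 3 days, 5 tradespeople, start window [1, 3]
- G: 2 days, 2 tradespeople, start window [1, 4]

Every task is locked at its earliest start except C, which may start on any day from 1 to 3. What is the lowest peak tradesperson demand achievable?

C@1: d1:22  d2:19  d3:12  d4:3  d5:0 → peak 22
C@2: d1:18  d2:19  d3:12  d4:7  d5:0 → peak 19
C@3: d1:18  d2:15  d3:12  d4:7  d5:4 → peak 18
Best is C@3, peak 18.

18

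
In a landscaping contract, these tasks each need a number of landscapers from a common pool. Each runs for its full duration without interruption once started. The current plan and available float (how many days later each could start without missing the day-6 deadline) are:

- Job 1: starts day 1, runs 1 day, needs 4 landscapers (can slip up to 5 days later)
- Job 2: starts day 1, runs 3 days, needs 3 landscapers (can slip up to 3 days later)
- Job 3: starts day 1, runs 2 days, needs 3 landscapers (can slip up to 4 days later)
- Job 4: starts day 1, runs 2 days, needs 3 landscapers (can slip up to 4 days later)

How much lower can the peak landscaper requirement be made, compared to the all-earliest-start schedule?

7

Early-start peak: d1:13  d2:9  d3:3  d4:0  d5:0  d6:0 ⇒ 13.
Leveled (Job 1@1, Job 2@2, Job 3@2, Job 4@4): d1:4  d2:6  d3:6  d4:6  d5:3  d6:0 ⇒ 6.
Reduction 13 − 6 = 7.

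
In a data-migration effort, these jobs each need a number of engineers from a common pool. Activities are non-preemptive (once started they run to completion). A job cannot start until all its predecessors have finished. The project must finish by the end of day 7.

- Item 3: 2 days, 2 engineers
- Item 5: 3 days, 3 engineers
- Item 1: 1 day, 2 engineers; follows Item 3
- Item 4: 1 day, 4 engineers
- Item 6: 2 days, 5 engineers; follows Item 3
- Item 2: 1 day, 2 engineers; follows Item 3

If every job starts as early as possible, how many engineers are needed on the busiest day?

Early-start schedule: Item 3@1, Item 5@1, Item 1@3, Item 4@1, Item 6@3, Item 2@3.
Load per day: day 1: 9, day 2: 5, day 3: 12, day 4: 5, day 5: 0, day 6: 0, day 7: 0.
Peak is 12.

12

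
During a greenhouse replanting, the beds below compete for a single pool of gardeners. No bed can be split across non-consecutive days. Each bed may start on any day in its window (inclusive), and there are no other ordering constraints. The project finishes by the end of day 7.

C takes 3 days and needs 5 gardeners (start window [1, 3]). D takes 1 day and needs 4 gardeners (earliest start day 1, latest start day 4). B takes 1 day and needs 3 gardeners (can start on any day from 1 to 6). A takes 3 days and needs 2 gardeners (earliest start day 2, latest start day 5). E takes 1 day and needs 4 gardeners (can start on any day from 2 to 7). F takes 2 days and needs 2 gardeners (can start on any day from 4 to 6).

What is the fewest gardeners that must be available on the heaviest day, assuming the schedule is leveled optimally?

Early-start (C@1, D@1, B@1, A@2, E@2, F@4) gives peak 12: d1:12  d2:11  d3:7  d4:4  d5:2  d6:0  d7:0.
Shift D→4, B→5, A→4, E→7, F→6.
Schedule C@1, D@4, B@5, A@4, E@7, F@6: d1:5  d2:5  d3:5  d4:6  d5:5  d6:4  d7:6 — peak 6.
Total gardener-days = 36 over 7 days ⇒ peak ≥ ⌈36/7⌉ = 6, so 6 is optimal.

6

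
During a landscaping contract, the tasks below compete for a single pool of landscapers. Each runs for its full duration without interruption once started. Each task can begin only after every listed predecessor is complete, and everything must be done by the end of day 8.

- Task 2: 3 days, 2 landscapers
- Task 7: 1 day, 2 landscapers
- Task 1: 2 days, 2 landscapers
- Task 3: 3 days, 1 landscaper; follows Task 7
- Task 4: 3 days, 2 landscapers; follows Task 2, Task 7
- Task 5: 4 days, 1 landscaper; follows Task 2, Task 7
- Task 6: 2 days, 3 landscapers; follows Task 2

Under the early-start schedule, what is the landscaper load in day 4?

At early start, day 4 has: Task 3, Task 4, Task 5, Task 6.
Demand: 1 + 2 + 1 + 3 = 7.

7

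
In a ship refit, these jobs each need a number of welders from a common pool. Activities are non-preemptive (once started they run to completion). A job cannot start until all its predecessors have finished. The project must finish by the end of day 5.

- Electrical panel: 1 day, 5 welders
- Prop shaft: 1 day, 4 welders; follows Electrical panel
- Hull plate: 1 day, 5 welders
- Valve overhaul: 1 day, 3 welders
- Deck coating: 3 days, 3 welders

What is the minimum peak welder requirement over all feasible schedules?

7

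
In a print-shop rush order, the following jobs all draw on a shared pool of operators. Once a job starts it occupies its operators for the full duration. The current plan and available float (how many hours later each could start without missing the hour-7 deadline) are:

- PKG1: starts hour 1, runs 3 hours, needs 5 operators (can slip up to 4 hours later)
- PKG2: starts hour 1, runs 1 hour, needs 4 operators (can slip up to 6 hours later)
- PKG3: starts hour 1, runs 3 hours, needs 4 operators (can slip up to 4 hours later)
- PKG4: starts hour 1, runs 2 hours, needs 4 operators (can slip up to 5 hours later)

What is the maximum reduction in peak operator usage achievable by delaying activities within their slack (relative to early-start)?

9

Early-start peak: h1:17  h2:13  h3:9  h4:0  h5:0  h6:0  h7:0 ⇒ 17.
Leveled (PKG1@1, PKG2@4, PKG3@4, PKG4@5): h1:5  h2:5  h3:5  h4:8  h5:8  h6:8  h7:0 ⇒ 8.
Reduction 17 − 8 = 9.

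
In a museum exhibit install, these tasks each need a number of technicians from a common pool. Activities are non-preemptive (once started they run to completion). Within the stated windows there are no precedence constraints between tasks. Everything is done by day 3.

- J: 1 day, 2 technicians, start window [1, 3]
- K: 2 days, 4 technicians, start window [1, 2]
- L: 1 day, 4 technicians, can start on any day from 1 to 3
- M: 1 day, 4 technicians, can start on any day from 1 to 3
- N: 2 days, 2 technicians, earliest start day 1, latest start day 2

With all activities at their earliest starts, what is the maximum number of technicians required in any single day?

16

Early-start schedule: J@1, K@1, L@1, M@1, N@1.
Load per day: day 1: 16, day 2: 6, day 3: 0.
Peak is 16.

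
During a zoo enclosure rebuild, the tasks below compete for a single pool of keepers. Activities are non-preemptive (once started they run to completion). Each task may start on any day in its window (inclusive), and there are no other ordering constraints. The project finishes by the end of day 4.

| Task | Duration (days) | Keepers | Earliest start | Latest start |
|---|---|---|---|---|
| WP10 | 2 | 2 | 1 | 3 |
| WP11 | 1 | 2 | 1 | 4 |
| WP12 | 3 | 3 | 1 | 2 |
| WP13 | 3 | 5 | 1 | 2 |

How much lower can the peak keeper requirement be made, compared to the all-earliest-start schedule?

2

Early-start peak: d1:12  d2:10  d3:8  d4:0 ⇒ 12.
Leveled (WP10@1, WP11@1, WP12@1, WP13@2): d1:7  d2:10  d3:8  d4:5 ⇒ 10.
Reduction 12 − 10 = 2.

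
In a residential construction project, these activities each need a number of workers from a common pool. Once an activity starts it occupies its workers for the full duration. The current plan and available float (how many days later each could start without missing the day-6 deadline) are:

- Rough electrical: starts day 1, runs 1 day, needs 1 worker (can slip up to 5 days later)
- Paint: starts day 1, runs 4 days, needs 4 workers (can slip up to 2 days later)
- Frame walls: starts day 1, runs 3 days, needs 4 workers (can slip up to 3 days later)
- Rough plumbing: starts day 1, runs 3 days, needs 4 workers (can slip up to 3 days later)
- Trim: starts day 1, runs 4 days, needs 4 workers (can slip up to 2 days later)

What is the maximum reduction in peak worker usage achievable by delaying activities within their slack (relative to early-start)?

5

Early-start peak: d1:17  d2:16  d3:16  d4:8  d5:0  d6:0 ⇒ 17.
Leveled (Rough electrical@1, Paint@1, Frame walls@1, Rough plumbing@4, Trim@2): d1:9  d2:12  d3:12  d4:12  d5:8  d6:4 ⇒ 12.
Reduction 17 − 12 = 5.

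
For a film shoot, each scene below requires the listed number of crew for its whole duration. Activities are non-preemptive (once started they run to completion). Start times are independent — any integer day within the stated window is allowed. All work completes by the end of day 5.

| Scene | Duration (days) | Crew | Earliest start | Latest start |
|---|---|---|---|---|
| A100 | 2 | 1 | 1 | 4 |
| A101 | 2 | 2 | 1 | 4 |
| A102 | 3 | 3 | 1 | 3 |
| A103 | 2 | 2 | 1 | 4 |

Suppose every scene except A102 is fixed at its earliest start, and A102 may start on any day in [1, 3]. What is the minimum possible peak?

5

A102@1: d1:8  d2:8  d3:3  d4:0  d5:0 → peak 8
A102@2: d1:5  d2:8  d3:3  d4:3  d5:0 → peak 8
A102@3: d1:5  d2:5  d3:3  d4:3  d5:3 → peak 5
Best is A102@3, peak 5.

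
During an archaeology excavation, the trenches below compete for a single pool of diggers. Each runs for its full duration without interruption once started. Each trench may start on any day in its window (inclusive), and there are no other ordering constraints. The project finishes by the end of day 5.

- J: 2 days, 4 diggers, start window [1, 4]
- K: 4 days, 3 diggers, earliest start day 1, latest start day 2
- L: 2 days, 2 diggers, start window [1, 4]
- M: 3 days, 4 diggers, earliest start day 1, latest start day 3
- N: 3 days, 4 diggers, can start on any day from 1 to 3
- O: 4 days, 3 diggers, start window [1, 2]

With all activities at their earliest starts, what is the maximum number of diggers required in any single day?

20

Early-start schedule: J@1, K@1, L@1, M@1, N@1, O@1.
Load per day: day 1: 20, day 2: 20, day 3: 14, day 4: 6, day 5: 0.
Peak is 20.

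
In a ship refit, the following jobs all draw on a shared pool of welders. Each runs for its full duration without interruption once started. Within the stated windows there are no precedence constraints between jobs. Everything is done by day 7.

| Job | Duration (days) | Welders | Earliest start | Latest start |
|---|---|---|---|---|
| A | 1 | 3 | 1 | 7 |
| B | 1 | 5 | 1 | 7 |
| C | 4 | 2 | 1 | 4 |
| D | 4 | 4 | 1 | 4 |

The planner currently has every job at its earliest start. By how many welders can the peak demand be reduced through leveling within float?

8

Early-start peak: d1:14  d2:6  d3:6  d4:6  d5:0  d6:0  d7:0 ⇒ 14.
Leveled (A@1, B@2, C@3, D@3): d1:3  d2:5  d3:6  d4:6  d5:6  d6:6  d7:0 ⇒ 6.
Reduction 14 − 6 = 8.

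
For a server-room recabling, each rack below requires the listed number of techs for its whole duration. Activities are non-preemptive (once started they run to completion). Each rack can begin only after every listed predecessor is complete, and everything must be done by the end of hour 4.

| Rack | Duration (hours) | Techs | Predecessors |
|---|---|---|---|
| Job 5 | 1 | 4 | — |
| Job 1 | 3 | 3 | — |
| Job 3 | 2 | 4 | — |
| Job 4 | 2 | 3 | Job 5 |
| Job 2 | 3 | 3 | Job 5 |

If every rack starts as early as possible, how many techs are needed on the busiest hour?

Early-start schedule: Job 5@1, Job 1@1, Job 3@1, Job 4@2, Job 2@2.
Load per hour: hour 1: 11, hour 2: 13, hour 3: 9, hour 4: 3.
Peak is 13.

13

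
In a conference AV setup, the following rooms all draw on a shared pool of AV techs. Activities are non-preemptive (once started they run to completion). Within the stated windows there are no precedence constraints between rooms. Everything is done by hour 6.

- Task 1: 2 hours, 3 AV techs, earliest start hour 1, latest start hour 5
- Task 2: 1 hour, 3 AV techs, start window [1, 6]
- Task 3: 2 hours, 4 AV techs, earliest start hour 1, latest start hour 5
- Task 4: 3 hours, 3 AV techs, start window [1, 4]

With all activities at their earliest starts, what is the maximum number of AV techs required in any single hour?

13

Early-start schedule: Task 1@1, Task 2@1, Task 3@1, Task 4@1.
Load per hour: hour 1: 13, hour 2: 10, hour 3: 3, hour 4: 0, hour 5: 0, hour 6: 0.
Peak is 13.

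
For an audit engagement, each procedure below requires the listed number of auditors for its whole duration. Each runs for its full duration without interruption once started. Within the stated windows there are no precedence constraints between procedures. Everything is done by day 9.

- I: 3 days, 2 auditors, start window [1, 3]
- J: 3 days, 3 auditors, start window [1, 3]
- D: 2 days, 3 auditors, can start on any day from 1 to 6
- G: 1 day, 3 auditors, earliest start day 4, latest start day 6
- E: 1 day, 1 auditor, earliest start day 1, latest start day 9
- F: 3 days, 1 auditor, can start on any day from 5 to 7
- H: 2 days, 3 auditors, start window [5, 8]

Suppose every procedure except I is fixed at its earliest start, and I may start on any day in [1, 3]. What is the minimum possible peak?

I@1: d1:9  d2:8  d3:5  d4:3  d5:4  d6:4  d7:1  d8:0  d9:0 → peak 9
I@2: d1:7  d2:8  d3:5  d4:5  d5:4  d6:4  d7:1  d8:0  d9:0 → peak 8
I@3: d1:7  d2:6  d3:5  d4:5  d5:6  d6:4  d7:1  d8:0  d9:0 → peak 7
Best is I@3, peak 7.

7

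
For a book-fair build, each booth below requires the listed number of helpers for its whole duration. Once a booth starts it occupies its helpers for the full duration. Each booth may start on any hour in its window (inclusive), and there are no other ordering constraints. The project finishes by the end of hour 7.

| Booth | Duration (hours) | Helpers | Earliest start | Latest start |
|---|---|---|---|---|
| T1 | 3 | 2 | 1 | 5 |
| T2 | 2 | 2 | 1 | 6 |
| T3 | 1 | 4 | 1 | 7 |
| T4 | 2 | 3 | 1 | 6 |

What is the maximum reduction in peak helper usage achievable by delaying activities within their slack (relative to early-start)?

7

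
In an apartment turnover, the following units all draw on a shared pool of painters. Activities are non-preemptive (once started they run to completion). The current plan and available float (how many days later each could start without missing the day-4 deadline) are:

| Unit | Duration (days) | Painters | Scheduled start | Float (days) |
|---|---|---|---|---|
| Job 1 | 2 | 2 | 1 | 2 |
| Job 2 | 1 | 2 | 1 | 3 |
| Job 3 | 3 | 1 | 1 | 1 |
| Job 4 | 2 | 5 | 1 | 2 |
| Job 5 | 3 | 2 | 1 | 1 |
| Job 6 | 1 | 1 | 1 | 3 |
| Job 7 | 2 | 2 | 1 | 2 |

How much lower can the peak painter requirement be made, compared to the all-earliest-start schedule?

7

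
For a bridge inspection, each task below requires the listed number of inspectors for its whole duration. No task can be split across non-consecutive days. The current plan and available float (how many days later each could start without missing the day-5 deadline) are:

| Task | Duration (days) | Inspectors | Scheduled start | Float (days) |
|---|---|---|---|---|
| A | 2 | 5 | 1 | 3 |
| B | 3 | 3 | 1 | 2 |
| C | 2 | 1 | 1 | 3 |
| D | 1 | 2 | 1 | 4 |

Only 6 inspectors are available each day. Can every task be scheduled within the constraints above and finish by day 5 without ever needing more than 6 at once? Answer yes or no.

Schedule A@1, B@3, C@3, D@5: d1:5  d2:5  d3:4  d4:4  d5:5 — peak 5 ≤ 6.

yes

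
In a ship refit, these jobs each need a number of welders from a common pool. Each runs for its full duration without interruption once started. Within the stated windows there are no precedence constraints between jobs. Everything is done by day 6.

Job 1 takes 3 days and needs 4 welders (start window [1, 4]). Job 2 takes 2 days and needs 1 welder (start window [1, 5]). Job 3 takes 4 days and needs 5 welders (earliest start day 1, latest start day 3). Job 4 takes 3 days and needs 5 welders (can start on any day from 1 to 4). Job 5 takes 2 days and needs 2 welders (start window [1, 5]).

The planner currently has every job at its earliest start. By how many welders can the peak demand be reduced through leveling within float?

7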